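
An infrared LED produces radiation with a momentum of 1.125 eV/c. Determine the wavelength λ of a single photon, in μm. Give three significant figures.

1.10 μm

First convert: p = 1.125 eV/c = 6.0123 × 10^-28 kg·m/s.
The photon relation is λ = h/p, giving λ = 1.102 × 10^-6 m.
Converting to μm: λ = 1.102 μm ≈ 1.10 μm.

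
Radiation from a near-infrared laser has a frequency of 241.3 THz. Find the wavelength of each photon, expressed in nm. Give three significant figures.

1240 nm

In SI units: f = 241.3 THz = 2.413 × 10^14 Hz.
For a photon λ = c/f, so λ = 1.242 × 10^-6 m.
Converting to nm: λ = 1242 nm ≈ 1240 nm.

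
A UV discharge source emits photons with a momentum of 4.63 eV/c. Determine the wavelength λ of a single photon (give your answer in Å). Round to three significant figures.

Use h = 6.62607015e-34 J·s, c = 2.99792458e8 m/s, 1 eV = 1.602176634e-19 J.
In SI units: p = 4.63 eV/c = 2.4744e-27 kg·m/s.
Since λ = h/p for a photon, λ = 2.678e-7 m.
Converting to Å: λ = 2678 Å ≈ 2680 Å.

2680 Å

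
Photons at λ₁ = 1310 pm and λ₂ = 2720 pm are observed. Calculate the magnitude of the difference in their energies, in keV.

0.491 keV

Using E = hc/λ: E₁ = 1.516 × 10^-16 J, E₂ = 7.303 × 10^-17 J.
|ΔE| = |1.516 × 10^-16 − 7.303 × 10^-17| = 7.86 × 10^-17 J = 0.491 keV.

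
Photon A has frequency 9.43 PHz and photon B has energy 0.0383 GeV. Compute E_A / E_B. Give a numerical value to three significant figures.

1.02 × 10^-6

E_A = 6.248 × 10^-18 J (from frequency = 9.43 PHz, via E = hf).
E_B = 6.136 × 10^-12 J (from energy = 0.0383 GeV, via E given directly).
Ratio = 6.248 × 10^-18 / 6.136 × 10^-12 = 1.02 × 10^-6.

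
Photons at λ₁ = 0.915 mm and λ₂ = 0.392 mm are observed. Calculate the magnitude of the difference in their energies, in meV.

Using E = hc/λ: E₁ = 2.171e-22 J, E₂ = 5.067e-22 J.
|ΔE| = |2.171e-22 − 5.067e-22| = 2.90e-22 J = 1.81 meV.

1.81 meV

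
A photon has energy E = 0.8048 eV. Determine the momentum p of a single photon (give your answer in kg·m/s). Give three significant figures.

4.30e-28 kg·m/s

Take c = 2.99792458e8 m/s, 1 eV = 1.602176634e-19 J.
Convert to SI: E = 0.8048 eV = 1.2894e-19 J.
The photon relation is p = E/c, giving p = 4.301e-28 kg·m/s.
So p ≈ 4.30e-28 kg·m/s.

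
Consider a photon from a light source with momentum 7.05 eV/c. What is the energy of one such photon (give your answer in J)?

1.13e-18 J

First convert: p = 7.05 eV/c = 3.7677e-27 kg·m/s.
Since E = pc for a photon, E = 1.130e-18 J.
So E ≈ 1.13e-18 J.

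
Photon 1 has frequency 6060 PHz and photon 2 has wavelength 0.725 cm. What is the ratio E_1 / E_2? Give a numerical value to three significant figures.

1.47e8

E_1 = 4.015e-15 J (from frequency = 6060 PHz, via E = hf).
E_2 = 2.740e-23 J (from wavelength = 0.725 cm, via E = hc/λ).
Ratio = 4.015e-15 / 2.740e-23 = 1.47e8.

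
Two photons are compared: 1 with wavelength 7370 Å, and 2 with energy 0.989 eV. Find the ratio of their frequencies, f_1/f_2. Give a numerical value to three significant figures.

f_1 = 4.068 × 10^14 Hz (from wavelength = 7370 Å, via f = c/λ).
f_2 = 2.391 × 10^14 Hz (from energy = 0.989 eV, via f = E/h).
Ratio = 4.068 × 10^14 / 2.391 × 10^14 = 1.70.

1.70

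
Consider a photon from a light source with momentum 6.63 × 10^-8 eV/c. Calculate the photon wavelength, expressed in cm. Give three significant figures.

1870 cm

Use h = 6.62607015 × 10^-34 J·s, c = 2.99792458 × 10^8 m/s, 1 eV = 1.602176634 × 10^-19 J.
First convert: p = 6.63 × 10^-8 eV/c = 3.5433 × 10^-35 kg·m/s.
Since λ = h/p for a photon, λ = 18.70 m.
Converting to cm: λ = 1870 cm ≈ 1870 cm.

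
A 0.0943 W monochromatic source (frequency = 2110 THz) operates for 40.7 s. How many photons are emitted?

Total energy: E_total = P·t = 0.0943 × 40.7 = 3.838 J.
Per-photon energy: E = 1.398e-18 J.
N = E_total / E_photon = 2.75e18.

2.75e18 photons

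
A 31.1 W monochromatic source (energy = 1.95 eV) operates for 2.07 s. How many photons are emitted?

Total energy: E_total = P·t = 31.1 × 2.07 = 64.38 J.
Per-photon energy: E = 3.124 × 10^-19 J.
N = E_total / E_photon = 2.06 × 10^20.

2.06 × 10^20 photons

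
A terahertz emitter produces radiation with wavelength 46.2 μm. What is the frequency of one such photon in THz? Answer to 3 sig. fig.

Convert to SI: λ = 46.2 μm = 4.62 × 10^-5 m.
For a photon f = c/λ, so f = 6.489 × 10^12 Hz.
Converting to THz: f = 6.489 THz ≈ 6.49 THz.

6.49 THz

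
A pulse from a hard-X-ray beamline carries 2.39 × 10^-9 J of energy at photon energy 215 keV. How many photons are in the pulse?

6.94 × 10^4 photons

Per-photon energy: E = 3.445 × 10^-14 J (from energy = 215 keV).
N = E_total / E_photon = 2.39 × 10^-9 J / 3.445 × 10^-14 J = 69400.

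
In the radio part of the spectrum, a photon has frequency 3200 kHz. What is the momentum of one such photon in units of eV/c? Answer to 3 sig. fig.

Convert to SI: f = 3200 kHz = 3.2 × 10^6 Hz.
The photon relation is p = hf/c, giving p = 7.073 × 10^-36 kg·m/s.
Converting to eV/c: p = 1.323 × 10^-8 eV/c ≈ 1.32 × 10^-8 eV/c.

1.32 × 10^-8 eV/c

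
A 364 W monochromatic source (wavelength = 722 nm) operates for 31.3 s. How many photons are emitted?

Total energy: E_total = P·t = 364 × 31.3 = 11390 J.
Per-photon energy: E = 2.751 × 10^-19 J.
N = E_total / E_photon = 4.14 × 10^22.

4.14 × 10^22 photons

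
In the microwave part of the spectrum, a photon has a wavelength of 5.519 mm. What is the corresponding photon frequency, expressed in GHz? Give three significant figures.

Use c = 2.99792458e8 m/s.
Convert to SI: λ = 5.519 mm = 0.005519 m.
For a photon f = c/λ, so f = 5.432e10 Hz.
Converting to GHz: f = 54.32 GHz ≈ 54.3 GHz.

54.3 GHz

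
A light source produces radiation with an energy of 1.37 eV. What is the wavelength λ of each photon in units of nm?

905 nm

(h = 6.62607015 × 10^-34 J·s, c = 2.99792458 × 10^8 m/s, 1 eV = 1.602176634 × 10^-19 J.)
First convert: E = 1.37 eV = 2.1950 × 10^-19 J.
For a photon λ = hc/E, so λ = 9.050 × 10^-7 m.
Converting to nm: λ = 905.0 nm ≈ 905 nm.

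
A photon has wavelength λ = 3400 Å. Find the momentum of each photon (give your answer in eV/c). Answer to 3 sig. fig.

First convert: λ = 3400 Å = 3.4 × 10^-7 m.
Apply p = h/λ: p = 1.949 × 10^-27 kg·m/s.
Converting to eV/c: p = 3.647 eV/c ≈ 3.65 eV/c.

3.65 eV/c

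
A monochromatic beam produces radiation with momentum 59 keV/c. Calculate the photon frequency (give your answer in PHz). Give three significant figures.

1.43 × 10^4 PHz

Use h = 6.62607015 × 10^-34 J·s, c = 2.99792458 × 10^8 m/s, 1 eV = 1.602176634 × 10^-19 J.
In SI units: p = 59 keV/c = 3.1531 × 10^-23 kg·m/s.
Apply f = pc/h: f = 1.427 × 10^19 Hz.
Converting to PHz: f = 14270 PHz ≈ 1.43 × 10^4 PHz.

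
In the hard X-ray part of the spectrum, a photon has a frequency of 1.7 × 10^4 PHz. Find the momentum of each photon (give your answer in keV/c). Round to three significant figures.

70.3 keV/c

In SI units: f = 1.7 × 10^4 PHz = 1.7 × 10^19 Hz.
For a photon p = hf/c, so p = 3.757 × 10^-23 kg·m/s.
Converting to keV/c: p = 70.31 keV/c ≈ 70.3 keV/c.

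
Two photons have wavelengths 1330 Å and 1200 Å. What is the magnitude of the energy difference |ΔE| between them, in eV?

Using E = hc/λ: E₁ = 1.494 × 10^-18 J, E₂ = 1.655 × 10^-18 J.
|ΔE| = |1.494 × 10^-18 − 1.655 × 10^-18| = 1.62 × 10^-19 J = 1.01 eV.

1.01 eV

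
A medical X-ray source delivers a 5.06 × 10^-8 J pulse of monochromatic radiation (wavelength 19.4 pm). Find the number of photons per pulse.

4.94 × 10^6 photons

Per-photon energy: E = 1.024 × 10^-14 J (from wavelength = 19.4 pm).
N = E_total / E_photon = 5.06 × 10^-8 J / 1.024 × 10^-14 J = 4.94 × 10^6.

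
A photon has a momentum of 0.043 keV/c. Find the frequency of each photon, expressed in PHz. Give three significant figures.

10.4 PHz

(h = 6.62607015e-34 J·s, c = 2.99792458e8 m/s, 1 eV = 1.602176634e-19 J.)
Convert to SI: p = 0.043 keV/c = 2.2980e-26 kg·m/s.
The photon relation is f = pc/h, giving f = 1.040e16 Hz.
Converting to PHz: f = 10.40 PHz ≈ 10.4 PHz.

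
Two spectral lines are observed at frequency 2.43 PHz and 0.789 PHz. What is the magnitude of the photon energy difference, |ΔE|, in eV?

6.79 eV

Using E = hf: E₁ = 1.610·10^-18 J, E₂ = 5.228·10^-19 J.
|ΔE| = |1.610·10^-18 − 5.228·10^-19| = 1.09·10^-18 J = 6.79 eV.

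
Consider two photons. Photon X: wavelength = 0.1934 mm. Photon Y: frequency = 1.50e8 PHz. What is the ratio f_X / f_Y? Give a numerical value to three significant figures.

1.03e-11

f_X = 1.550e12 Hz (from wavelength = 0.1934 mm, via f = c/λ).
f_Y = 1.500e23 Hz (from frequency = 1.50e8 PHz, via f given directly).
Ratio = 1.550e12 / 1.500e23 = 1.03e-11.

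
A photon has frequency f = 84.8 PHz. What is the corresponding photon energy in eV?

Take h = 6.62607015e-34 J·s, 1 eV = 1.602176634e-19 J.
First convert: f = 84.8 PHz = 8.48e16 Hz.
Apply E = hf: E = 5.619e-17 J.
Converting to eV: E = 350.7 eV ≈ 351 eV.

351 eV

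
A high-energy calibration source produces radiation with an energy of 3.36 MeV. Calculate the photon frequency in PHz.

8.12e5 PHz

Use h = 6.62607015e-34 J·s, 1 eV = 1.602176634e-19 J.
Convert to SI: E = 3.36 MeV = 5.3833e-13 J.
For a photon f = E/h, so f = 8.124e20 Hz.
Converting to PHz: f = 812400 PHz ≈ 8.12e5 PHz.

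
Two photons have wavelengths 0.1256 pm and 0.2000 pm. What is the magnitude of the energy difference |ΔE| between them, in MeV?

3.67 MeV

Using E = hc/λ: E₁ = 1.5816 × 10^-12 J, E₂ = 9.9322 × 10^-13 J.
|ΔE| = |1.5816 × 10^-12 − 9.9322 × 10^-13| = 5.88 × 10^-13 J = 3.67 MeV.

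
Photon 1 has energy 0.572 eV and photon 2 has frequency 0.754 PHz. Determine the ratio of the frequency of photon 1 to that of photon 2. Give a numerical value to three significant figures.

0.183

f_1 = 1.383 × 10^14 Hz (from energy = 0.572 eV, via f = E/h).
f_2 = 7.540 × 10^14 Hz (from frequency = 0.754 PHz, via f given directly).
Ratio = 1.383 × 10^14 / 7.540 × 10^14 = 0.183.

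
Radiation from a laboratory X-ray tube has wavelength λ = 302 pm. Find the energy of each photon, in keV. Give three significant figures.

Use h = 6.62607015e-34 J·s, c = 2.99792458e8 m/s, 1 eV = 1.602176634e-19 J.
First convert: λ = 302 pm = 3.02e-10 m.
The photon relation is E = hc/λ, giving E = 6.578e-16 J.
Converting to keV: E = 4.105 keV ≈ 4.11 keV.

4.11 keV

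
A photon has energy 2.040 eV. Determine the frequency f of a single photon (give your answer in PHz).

0.493 PHz

(h = 6.62607015e-34 J·s, 1 eV = 1.602176634e-19 J.)
First convert: E = 2.040 eV = 3.2684e-19 J.
Apply f = E/h: f = 4.933e14 Hz.
Converting to PHz: f = 0.4933 PHz ≈ 0.493 PHz.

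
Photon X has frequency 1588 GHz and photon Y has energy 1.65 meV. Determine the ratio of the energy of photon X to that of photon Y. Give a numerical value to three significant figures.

3.98

E_X = 1.052·10^-21 J (from frequency = 1588 GHz, via E = hf).
E_Y = 2.644·10^-22 J (from energy = 1.65 meV, via E given directly).
Ratio = 1.052·10^-21 / 2.644·10^-22 = 3.98.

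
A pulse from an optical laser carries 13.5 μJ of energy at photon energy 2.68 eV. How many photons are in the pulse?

3.14e13 photons

Per-photon energy: E = 4.294e-19 J (from energy = 2.68 eV).
N = E_total / E_photon = 1.35e-5 J / 4.294e-19 J = 3.14e13.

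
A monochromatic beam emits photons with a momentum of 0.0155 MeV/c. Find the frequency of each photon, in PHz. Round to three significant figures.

Take h = 6.62607015 × 10^-34 J·s, c = 2.99792458 × 10^8 m/s, 1 eV = 1.602176634 × 10^-19 J.
First convert: p = 0.0155 MeV/c = 8.2836 × 10^-24 kg·m/s.
Since f = pc/h for a photon, f = 3.748 × 10^18 Hz.
Converting to PHz: f = 3748 PHz ≈ 3750 PHz.

3750 PHz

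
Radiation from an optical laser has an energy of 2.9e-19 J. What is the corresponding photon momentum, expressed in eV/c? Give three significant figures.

1.81 eV/c

Use c = 2.99792458e8 m/s, 1 eV = 1.602176634e-19 J.
Since p = E/c for a photon, p = 9.673e-28 kg·m/s.
Converting to eV/c: p = 1.810 eV/c ≈ 1.81 eV/c.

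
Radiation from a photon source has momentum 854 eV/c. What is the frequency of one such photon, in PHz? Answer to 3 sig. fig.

Convert to SI: p = 854 eV/c = 4.5640e-25 kg·m/s.
Apply f = pc/h: f = 2.065e17 Hz.
Converting to PHz: f = 206.5 PHz ≈ 206 PHz.

206 PHz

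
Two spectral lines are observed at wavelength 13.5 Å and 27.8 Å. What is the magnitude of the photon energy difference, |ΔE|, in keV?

Using E = hc/λ: E₁ = 1.471 × 10^-16 J, E₂ = 7.145 × 10^-17 J.
|ΔE| = |1.471 × 10^-16 − 7.145 × 10^-17| = 7.57 × 10^-17 J = 0.472 keV.

0.472 keV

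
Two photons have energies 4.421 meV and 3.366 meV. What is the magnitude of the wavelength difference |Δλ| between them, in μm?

87.9 μm

Using λ = hc/E: λ₁ = 2.8044 × 10^-4 m, λ₂ = 3.6834 × 10^-4 m.
|Δλ| = |2.8044 × 10^-4 − 3.6834 × 10^-4| = 8.79 × 10^-5 m = 87.9 μm.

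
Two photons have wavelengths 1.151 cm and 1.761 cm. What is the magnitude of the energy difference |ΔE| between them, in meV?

Using E = hc/λ: E₁ = 1.7258 × 10^-23 J, E₂ = 1.1280 × 10^-23 J.
|ΔE| = |1.7258 × 10^-23 − 1.1280 × 10^-23| = 5.98 × 10^-24 J = 0.0373 meV.

0.0373 meV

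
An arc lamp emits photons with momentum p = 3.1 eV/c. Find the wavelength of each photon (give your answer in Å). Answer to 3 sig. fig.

In SI units: p = 3.1 eV/c = 1.6567e-27 kg·m/s.
For a photon λ = h/p, so λ = 3.999e-7 m.
Converting to Å: λ = 3999 Å ≈ 4000 Å.

4000 Å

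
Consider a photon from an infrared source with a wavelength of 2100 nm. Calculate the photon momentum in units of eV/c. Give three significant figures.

0.590 eV/c

First convert: λ = 2100 nm = 2.1·10^-6 m.
For a photon p = h/λ, so p = 3.155·10^-28 kg·m/s.
Converting to eV/c: p = 0.5904 eV/c ≈ 0.590 eV/c.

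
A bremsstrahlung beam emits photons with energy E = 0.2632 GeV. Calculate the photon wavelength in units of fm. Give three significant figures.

4.71 fm

Take h = 6.62607015e-34 J·s, c = 2.99792458e8 m/s, 1 eV = 1.602176634e-19 J.
First convert: E = 0.2632 GeV = 4.2169e-11 J.
Since λ = hc/E for a photon, λ = 4.711e-15 m.
Converting to fm: λ = 4.711 fm ≈ 4.71 fm.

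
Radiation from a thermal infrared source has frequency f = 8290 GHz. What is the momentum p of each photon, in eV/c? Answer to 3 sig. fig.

Use h = 6.62607015·10^-34 J·s, c = 2.99792458·10^8 m/s, 1 eV = 1.602176634·10^-19 J.
Convert to SI: f = 8290 GHz = 8.29·10^12 Hz.
For a photon p = hf/c, so p = 1.832·10^-29 kg·m/s.
Converting to eV/c: p = 0.03428 eV/c ≈ 0.0343 eV/c.

0.0343 eV/c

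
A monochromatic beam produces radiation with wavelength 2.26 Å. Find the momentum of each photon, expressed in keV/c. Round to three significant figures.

(h = 6.62607015e-34 J·s, c = 2.99792458e8 m/s, 1 eV = 1.602176634e-19 J.)
In SI units: λ = 2.26 Å = 2.26e-10 m.
For a photon p = h/λ, so p = 2.932e-24 kg·m/s.
Converting to keV/c: p = 5.486 keV/c ≈ 5.49 keV/c.

5.49 keV/c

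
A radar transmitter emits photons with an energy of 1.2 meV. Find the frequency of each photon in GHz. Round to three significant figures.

290 GHz

(h = 6.62607015e-34 J·s, 1 eV = 1.602176634e-19 J.)
First convert: E = 1.2 meV = 1.9226e-22 J.
The photon relation is f = E/h, giving f = 2.902e11 Hz.
Converting to GHz: f = 290.2 GHz ≈ 290 GHz.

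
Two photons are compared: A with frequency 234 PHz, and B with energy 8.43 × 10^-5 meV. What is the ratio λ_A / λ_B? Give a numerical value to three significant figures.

8.71 × 10^-11

λ_A = 1.281 × 10^-9 m (from frequency = 234 PHz, via λ = c/f).
λ_B = 14.71 m (from energy = 8.43 × 10^-5 meV, via λ = hc/E).
Ratio = 1.281 × 10^-9 / 14.71 = 8.71 × 10^-11.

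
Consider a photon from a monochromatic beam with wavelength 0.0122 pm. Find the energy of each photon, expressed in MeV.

First convert: λ = 0.0122 pm = 1.22e-14 m.
The photon relation is E = hc/λ, giving E = 1.628e-11 J.
Converting to MeV: E = 101.6 MeV ≈ 102 MeV.

102 MeV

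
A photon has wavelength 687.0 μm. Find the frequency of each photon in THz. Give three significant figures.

0.436 THz

(c = 2.99792458e8 m/s.)
Convert to SI: λ = 687.0 μm = 6.870e-4 m.
Since f = c/λ for a photon, f = 4.364e11 Hz.
Converting to THz: f = 0.4364 THz ≈ 0.436 THz.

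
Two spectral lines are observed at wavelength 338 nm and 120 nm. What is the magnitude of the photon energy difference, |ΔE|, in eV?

Using E = hc/λ: E₁ = 5.877 × 10^-19 J, E₂ = 1.655 × 10^-18 J.
|ΔE| = |5.877 × 10^-19 − 1.655 × 10^-18| = 1.07 × 10^-18 J = 6.66 eV.

6.66 eV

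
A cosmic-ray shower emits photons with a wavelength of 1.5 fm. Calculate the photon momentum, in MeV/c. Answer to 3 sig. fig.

827 MeV/c

First convert: λ = 1.5 fm = 1.5·10^-15 m.
Since p = h/λ for a photon, p = 4.417·10^-19 kg·m/s.
Converting to MeV/c: p = 826.6 MeV/c ≈ 827 MeV/c.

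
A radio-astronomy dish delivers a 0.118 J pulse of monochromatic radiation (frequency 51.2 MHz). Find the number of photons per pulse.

Per-photon energy: E = 3.393e-26 J (from frequency = 51.2 MHz).
N = E_total / E_photon = 0.118 J / 3.393e-26 J = 3.48e24.

3.48e24 photons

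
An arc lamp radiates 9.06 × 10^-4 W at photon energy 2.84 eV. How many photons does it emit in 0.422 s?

8.40 × 10^14 photons

Total energy: E_total = P·t = 9.06 × 10^-4 × 0.422 = 3.823 × 10^-4 J.
Per-photon energy: E = 4.550 × 10^-19 J.
N = E_total / E_photon = 8.40 × 10^14.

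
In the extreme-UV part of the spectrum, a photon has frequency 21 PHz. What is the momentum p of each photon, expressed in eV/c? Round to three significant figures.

Use h = 6.62607015 × 10^-34 J·s, c = 2.99792458 × 10^8 m/s, 1 eV = 1.602176634 × 10^-19 J.
First convert: f = 21 PHz = 2.1 × 10^16 Hz.
Since p = hf/c for a photon, p = 4.641 × 10^-26 kg·m/s.
Converting to eV/c: p = 86.85 eV/c ≈ 86.8 eV/c.

86.8 eV/c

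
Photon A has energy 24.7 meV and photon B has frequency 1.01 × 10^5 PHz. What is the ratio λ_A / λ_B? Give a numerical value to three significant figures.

λ_A = 5.020 × 10^-5 m (from energy = 24.7 meV, via λ = hc/E).
λ_B = 2.968 × 10^-12 m (from frequency = 1.01 × 10^5 PHz, via λ = c/f).
Ratio = 5.020 × 10^-5 / 2.968 × 10^-12 = 1.69 × 10^7.

1.69 × 10^7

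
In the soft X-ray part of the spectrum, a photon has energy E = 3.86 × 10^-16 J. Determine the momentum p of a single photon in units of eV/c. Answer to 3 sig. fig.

2410 eV/c

Use c = 2.99792458 × 10^8 m/s, 1 eV = 1.602176634 × 10^-19 J.
Apply p = E/c: p = 1.288 × 10^-24 kg·m/s.
Converting to eV/c: p = 2409 eV/c ≈ 2410 eV/c.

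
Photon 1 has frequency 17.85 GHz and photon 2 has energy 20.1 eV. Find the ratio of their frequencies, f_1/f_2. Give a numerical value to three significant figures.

f_1 = 1.785e10 Hz (from frequency = 17.85 GHz, via f given directly).
f_2 = 4.860e15 Hz (from energy = 20.1 eV, via f = E/h).
Ratio = 1.785e10 / 4.860e15 = 3.67e-6.

3.67e-6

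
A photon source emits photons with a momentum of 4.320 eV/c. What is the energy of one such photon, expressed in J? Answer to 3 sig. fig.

Use c = 2.99792458 × 10^8 m/s, 1 eV = 1.602176634 × 10^-19 J.
Convert to SI: p = 4.320 eV/c = 2.3087 × 10^-27 kg·m/s.
For a photon E = pc, so E = 6.921 × 10^-19 J.
So E ≈ 6.92 × 10^-19 J.

6.92 × 10^-19 J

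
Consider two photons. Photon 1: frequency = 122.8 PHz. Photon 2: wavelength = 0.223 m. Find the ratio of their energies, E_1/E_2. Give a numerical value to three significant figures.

E_1 = 8.137 × 10^-17 J (from frequency = 122.8 PHz, via E = hf).
E_2 = 8.908 × 10^-25 J (from wavelength = 0.223 m, via E = hc/λ).
Ratio = 8.137 × 10^-17 / 8.908 × 10^-25 = 9.13 × 10^7.

9.13 × 10^7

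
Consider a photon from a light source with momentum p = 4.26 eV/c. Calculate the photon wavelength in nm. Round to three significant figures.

291 nm

Take h = 6.62607015e-34 J·s, c = 2.99792458e8 m/s, 1 eV = 1.602176634e-19 J.
In SI units: p = 4.26 eV/c = 2.2767e-27 kg·m/s.
The photon relation is λ = h/p, giving λ = 2.910e-7 m.
Converting to nm: λ = 291.0 nm ≈ 291 nm.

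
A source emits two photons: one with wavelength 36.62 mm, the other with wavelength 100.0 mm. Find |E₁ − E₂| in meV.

0.0215 meV

Using E = hc/λ: E₁ = 5.4245 × 10^-24 J, E₂ = 1.9864 × 10^-24 J.
|ΔE| = |5.4245 × 10^-24 − 1.9864 × 10^-24| = 3.44 × 10^-24 J = 0.0215 meV.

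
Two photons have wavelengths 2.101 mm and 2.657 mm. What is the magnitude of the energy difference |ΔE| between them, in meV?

Using E = hc/λ: E₁ = 9.4548 × 10^-23 J, E₂ = 7.4763 × 10^-23 J.
|ΔE| = |9.4548 × 10^-23 − 7.4763 × 10^-23| = 1.98 × 10^-23 J = 0.123 meV.

0.123 meV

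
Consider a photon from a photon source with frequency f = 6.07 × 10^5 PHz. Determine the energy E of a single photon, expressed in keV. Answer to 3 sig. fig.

2510 keV

Convert to SI: f = 6.07 × 10^5 PHz = 6.07 × 10^20 Hz.
The photon relation is E = hf, giving E = 4.022 × 10^-13 J.
Converting to keV: E = 2510 keV ≈ 2510 keV.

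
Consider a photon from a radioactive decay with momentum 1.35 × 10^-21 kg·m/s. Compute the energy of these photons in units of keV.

2530 keV

Take c = 2.99792458 × 10^8 m/s, 1 eV = 1.602176634 × 10^-19 J.
For a photon E = pc, so E = 4.047 × 10^-13 J.
Converting to keV: E = 2526 keV ≈ 2530 keV.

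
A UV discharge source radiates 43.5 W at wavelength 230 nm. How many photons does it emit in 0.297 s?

Total energy: E_total = P·t = 43.5 × 0.297 = 12.92 J.
Per-photon energy: E = 8.637 × 10^-19 J.
N = E_total / E_photon = 1.50 × 10^19.

1.50 × 10^19 photons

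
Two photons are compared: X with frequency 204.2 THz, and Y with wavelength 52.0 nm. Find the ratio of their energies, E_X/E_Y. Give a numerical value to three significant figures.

E_X = 1.353 × 10^-19 J (from frequency = 204.2 THz, via E = hf).
E_Y = 3.820 × 10^-18 J (from wavelength = 52.0 nm, via E = hc/λ).
Ratio = 1.353 × 10^-19 / 3.820 × 10^-18 = 0.0354.

0.0354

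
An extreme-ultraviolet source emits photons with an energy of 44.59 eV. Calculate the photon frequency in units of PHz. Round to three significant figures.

(h = 6.62607015e-34 J·s, 1 eV = 1.602176634e-19 J.)
Convert to SI: E = 44.59 eV = 7.1441e-18 J.
Since f = E/h for a photon, f = 1.078e16 Hz.
Converting to PHz: f = 10.78 PHz ≈ 10.8 PHz.

10.8 PHz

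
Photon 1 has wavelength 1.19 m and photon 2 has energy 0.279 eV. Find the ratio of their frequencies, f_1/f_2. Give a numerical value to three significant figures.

f_1 = 2.519e8 Hz (from wavelength = 1.19 m, via f = c/λ).
f_2 = 6.746e13 Hz (from energy = 0.279 eV, via f = E/h).
Ratio = 2.519e8 / 6.746e13 = 3.73e-6.

3.73e-6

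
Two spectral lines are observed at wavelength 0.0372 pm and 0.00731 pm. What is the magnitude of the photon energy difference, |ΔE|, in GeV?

Using E = hc/λ: E₁ = 5.340e-12 J, E₂ = 2.717e-11 J.
|ΔE| = |5.340e-12 − 2.717e-11| = 2.18e-11 J = 0.136 GeV.

0.136 GeV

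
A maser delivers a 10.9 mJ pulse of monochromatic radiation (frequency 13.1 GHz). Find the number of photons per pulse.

Per-photon energy: E = 8.680 × 10^-24 J (from frequency = 13.1 GHz).
N = E_total / E_photon = 0.0109 J / 8.680 × 10^-24 J = 1.26 × 10^21.

1.26 × 10^21 photons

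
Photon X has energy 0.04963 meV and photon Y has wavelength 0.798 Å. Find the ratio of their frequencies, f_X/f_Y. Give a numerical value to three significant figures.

3.19·10^-9

f_X = 1.200·10^10 Hz (from energy = 0.04963 meV, via f = E/h).
f_Y = 3.757·10^18 Hz (from wavelength = 0.798 Å, via f = c/λ).
Ratio = 1.200·10^10 / 3.757·10^18 = 3.19·10^-9.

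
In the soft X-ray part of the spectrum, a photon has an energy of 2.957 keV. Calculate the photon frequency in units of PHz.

715 PHz

Use h = 6.62607015 × 10^-34 J·s, 1 eV = 1.602176634 × 10^-19 J.
In SI units: E = 2.957 keV = 4.7376 × 10^-16 J.
Apply f = E/h: f = 7.150 × 10^17 Hz.
Converting to PHz: f = 715.0 PHz ≈ 715 PHz.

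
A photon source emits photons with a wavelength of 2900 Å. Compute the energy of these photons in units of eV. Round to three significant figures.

(h = 6.62607015e-34 J·s, c = 2.99792458e8 m/s, 1 eV = 1.602176634e-19 J.)
First convert: λ = 2900 Å = 2.9e-7 m.
The photon relation is E = hc/λ, giving E = 6.850e-19 J.
Converting to eV: E = 4.275 eV ≈ 4.28 eV.

4.28 eV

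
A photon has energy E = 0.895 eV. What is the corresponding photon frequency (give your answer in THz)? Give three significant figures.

Use h = 6.62607015e-34 J·s, 1 eV = 1.602176634e-19 J.
Convert to SI: E = 0.895 eV = 1.4339e-19 J.
For a photon f = E/h, so f = 2.164e14 Hz.
Converting to THz: f = 216.4 THz ≈ 216 THz.

216 THz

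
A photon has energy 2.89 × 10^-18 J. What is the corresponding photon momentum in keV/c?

0.0180 keV/c

(c = 2.99792458 × 10^8 m/s, 1 eV = 1.602176634 × 10^-19 J.)
Apply p = E/c: p = 9.640 × 10^-27 kg·m/s.
Converting to keV/c: p = 0.01804 keV/c ≈ 0.0180 keV/c.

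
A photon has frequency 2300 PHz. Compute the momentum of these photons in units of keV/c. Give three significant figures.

9.51 keV/c

First convert: f = 2300 PHz = 2.3e18 Hz.
For a photon p = hf/c, so p = 5.084e-24 kg·m/s.
Converting to keV/c: p = 9.512 keV/c ≈ 9.51 keV/c.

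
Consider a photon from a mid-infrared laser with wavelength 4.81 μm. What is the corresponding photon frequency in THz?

First convert: λ = 4.81 μm = 4.81e-6 m.
The photon relation is f = c/λ, giving f = 6.233e13 Hz.
Converting to THz: f = 62.33 THz ≈ 62.3 THz.

62.3 THz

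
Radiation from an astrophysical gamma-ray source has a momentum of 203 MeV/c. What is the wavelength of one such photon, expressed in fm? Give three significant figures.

In SI units: p = 203 MeV/c = 1.0849e-19 kg·m/s.
Since λ = h/p for a photon, λ = 6.108e-15 m.
Converting to fm: λ = 6.108 fm ≈ 6.11 fm.

6.11 fm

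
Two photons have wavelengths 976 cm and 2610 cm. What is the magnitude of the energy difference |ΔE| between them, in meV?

7.95·10^-5 meV

Using E = hc/λ: E₁ = 2.035·10^-26 J, E₂ = 7.611·10^-27 J.
|ΔE| = |2.035·10^-26 − 7.611·10^-27| = 1.27·10^-26 J = 7.95·10^-5 meV.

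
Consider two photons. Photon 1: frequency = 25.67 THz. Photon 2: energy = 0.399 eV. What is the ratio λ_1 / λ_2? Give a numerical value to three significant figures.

λ_1 = 1.168e-5 m (from frequency = 25.67 THz, via λ = c/f).
λ_2 = 3.107e-6 m (from energy = 0.399 eV, via λ = hc/E).
Ratio = 1.168e-5 / 3.107e-6 = 3.76.

3.76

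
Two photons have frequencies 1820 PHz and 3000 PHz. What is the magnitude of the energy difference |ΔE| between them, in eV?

Using E = hf: E₁ = 1.206e-15 J, E₂ = 1.988e-15 J.
|ΔE| = |1.206e-15 − 1.988e-15| = 7.82e-16 J = 4880 eV.

4880 eV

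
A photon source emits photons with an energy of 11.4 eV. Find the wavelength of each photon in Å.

(h = 6.62607015e-34 J·s, c = 2.99792458e8 m/s, 1 eV = 1.602176634e-19 J.)
First convert: E = 11.4 eV = 1.8265e-18 J.
For a photon λ = hc/E, so λ = 1.088e-7 m.
Converting to Å: λ = 1088 Å ≈ 1090 Å.

1090 Å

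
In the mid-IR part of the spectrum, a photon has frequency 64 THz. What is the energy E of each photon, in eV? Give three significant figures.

0.265 eV

Convert to SI: f = 64 THz = 6.4e13 Hz.
Apply E = hf: E = 4.241e-20 J.
Converting to eV: E = 0.2647 eV ≈ 0.265 eV.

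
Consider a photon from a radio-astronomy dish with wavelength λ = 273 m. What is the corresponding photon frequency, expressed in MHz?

Since f = c/λ for a photon, f = 1.098 × 10^6 Hz.
Converting to MHz: f = 1.098 MHz ≈ 1.10 MHz.

1.10 MHz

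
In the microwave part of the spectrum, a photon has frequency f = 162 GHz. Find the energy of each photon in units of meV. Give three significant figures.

Use h = 6.62607015 × 10^-34 J·s, 1 eV = 1.602176634 × 10^-19 J.
Convert to SI: f = 162 GHz = 1.62 × 10^11 Hz.
For a photon E = hf, so E = 1.073 × 10^-22 J.
Converting to meV: E = 0.6700 meV ≈ 0.670 meV.

0.670 meV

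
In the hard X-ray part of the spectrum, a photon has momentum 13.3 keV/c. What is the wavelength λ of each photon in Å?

0.932 Å

(h = 6.62607015 × 10^-34 J·s, c = 2.99792458 × 10^8 m/s, 1 eV = 1.602176634 × 10^-19 J.)
In SI units: p = 13.3 keV/c = 7.1079 × 10^-24 kg·m/s.
The photon relation is λ = h/p, giving λ = 9.322 × 10^-11 m.
Converting to Å: λ = 0.9322 Å ≈ 0.932 Å.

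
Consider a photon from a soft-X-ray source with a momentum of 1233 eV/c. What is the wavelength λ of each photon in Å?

Use h = 6.62607015e-34 J·s, c = 2.99792458e8 m/s, 1 eV = 1.602176634e-19 J.
First convert: p = 1233 eV/c = 6.5895e-25 kg·m/s.
Since λ = h/p for a photon, λ = 1.006e-9 m.
Converting to Å: λ = 10.06 Å ≈ 10.1 Å.

10.1 Å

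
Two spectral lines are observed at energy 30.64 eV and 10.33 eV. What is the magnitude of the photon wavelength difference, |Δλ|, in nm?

Using λ = hc/E: λ₁ = 4.0465e-8 m, λ₂ = 1.2002e-7 m.
|Δλ| = |4.0465e-8 − 1.2002e-7| = 7.96e-8 m = 79.6 nm.

79.6 nm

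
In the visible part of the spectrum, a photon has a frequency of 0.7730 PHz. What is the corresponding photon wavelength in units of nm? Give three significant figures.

Use c = 2.99792458e8 m/s.
First convert: f = 0.7730 PHz = 7.730e14 Hz.
Apply λ = c/f: λ = 3.878e-7 m.
Converting to nm: λ = 387.8 nm ≈ 388 nm.

388 nm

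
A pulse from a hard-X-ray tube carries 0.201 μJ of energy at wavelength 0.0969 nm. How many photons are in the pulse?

Per-photon energy: E = 2.050e-15 J (from wavelength = 0.0969 nm).
N = E_total / E_photon = 2.01e-7 J / 2.050e-15 J = 9.80e7.

9.80e7 photons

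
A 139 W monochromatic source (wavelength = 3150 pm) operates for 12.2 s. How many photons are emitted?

2.69 × 10^19 photons

Total energy: E_total = P·t = 139 × 12.2 = 1696 J.
Per-photon energy: E = 6.306 × 10^-17 J.
N = E_total / E_photon = 2.69 × 10^19.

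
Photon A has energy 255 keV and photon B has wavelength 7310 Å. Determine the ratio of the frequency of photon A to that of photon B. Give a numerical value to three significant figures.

1.50e5

f_A = 6.166e19 Hz (from energy = 255 keV, via f = E/h).
f_B = 4.101e14 Hz (from wavelength = 7310 Å, via f = c/λ).
Ratio = 6.166e19 / 4.101e14 = 1.50e5.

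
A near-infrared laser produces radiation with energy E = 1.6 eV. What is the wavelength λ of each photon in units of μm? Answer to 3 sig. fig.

Use h = 6.62607015 × 10^-34 J·s, c = 2.99792458 × 10^8 m/s, 1 eV = 1.602176634 × 10^-19 J.
Convert to SI: E = 1.6 eV = 2.5635 × 10^-19 J.
The photon relation is λ = hc/E, giving λ = 7.749 × 10^-7 m.
Converting to μm: λ = 0.7749 μm ≈ 0.775 μm.

0.775 μm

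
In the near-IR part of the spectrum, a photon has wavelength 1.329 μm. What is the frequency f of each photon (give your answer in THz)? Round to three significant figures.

226 THz

(c = 2.99792458 × 10^8 m/s.)
In SI units: λ = 1.329 μm = 1.329 × 10^-6 m.
The photon relation is f = c/λ, giving f = 2.256 × 10^14 Hz.
Converting to THz: f = 225.6 THz ≈ 226 THz.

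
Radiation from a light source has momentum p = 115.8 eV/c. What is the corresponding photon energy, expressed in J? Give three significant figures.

Take c = 2.99792458 × 10^8 m/s, 1 eV = 1.602176634 × 10^-19 J.
In SI units: p = 115.8 eV/c = 6.1887 × 10^-26 kg·m/s.
For a photon E = pc, so E = 1.855 × 10^-17 J.
So E ≈ 1.86 × 10^-17 J.

1.86 × 10^-17 J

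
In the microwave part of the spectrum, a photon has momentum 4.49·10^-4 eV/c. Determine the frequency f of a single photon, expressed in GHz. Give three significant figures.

Use h = 6.62607015·10^-34 J·s, c = 2.99792458·10^8 m/s, 1 eV = 1.602176634·10^-19 J.
In SI units: p = 4.49·10^-4 eV/c = 2.3996·10^-31 kg·m/s.
Apply f = pc/h: f = 1.086·10^11 Hz.
Converting to GHz: f = 108.6 GHz ≈ 109 GHz.

109 GHz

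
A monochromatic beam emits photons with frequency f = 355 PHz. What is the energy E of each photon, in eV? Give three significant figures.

1470 eV

(h = 6.62607015 × 10^-34 J·s, 1 eV = 1.602176634 × 10^-19 J.)
Convert to SI: f = 355 PHz = 3.55 × 10^17 Hz.
Apply E = hf: E = 2.352 × 10^-16 J.
Converting to eV: E = 1468 eV ≈ 1470 eV.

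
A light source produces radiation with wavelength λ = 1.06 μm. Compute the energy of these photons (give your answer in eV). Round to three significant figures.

Take h = 6.62607015e-34 J·s, c = 2.99792458e8 m/s, 1 eV = 1.602176634e-19 J.
First convert: λ = 1.06 μm = 1.06e-6 m.
For a photon E = hc/λ, so E = 1.874e-19 J.
Converting to eV: E = 1.170 eV ≈ 1.17 eV.

1.17 eV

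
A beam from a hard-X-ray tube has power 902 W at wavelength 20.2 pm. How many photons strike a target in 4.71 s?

4.32·10^17 photons

Total energy: E_total = P·t = 902 × 4.71 = 4248 J.
Per-photon energy: E = 9.834·10^-15 J.
N = E_total / E_photon = 4.32·10^17.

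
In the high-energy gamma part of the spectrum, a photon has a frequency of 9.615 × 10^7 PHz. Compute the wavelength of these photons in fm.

Use c = 2.99792458 × 10^8 m/s.
In SI units: f = 9.615 × 10^7 PHz = 9.615 × 10^22 Hz.
The photon relation is λ = c/f, giving λ = 3.118 × 10^-15 m.
Converting to fm: λ = 3.118 fm ≈ 3.12 fm.

3.12 fm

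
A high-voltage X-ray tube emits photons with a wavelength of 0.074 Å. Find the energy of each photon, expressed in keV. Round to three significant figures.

168 keV

(h = 6.62607015e-34 J·s, c = 2.99792458e8 m/s, 1 eV = 1.602176634e-19 J.)
First convert: λ = 0.074 Å = 7.4e-12 m.
The photon relation is E = hc/λ, giving E = 2.684e-14 J.
Converting to keV: E = 167.5 keV ≈ 168 keV.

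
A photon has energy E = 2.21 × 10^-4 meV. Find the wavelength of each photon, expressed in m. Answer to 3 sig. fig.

(h = 6.62607015 × 10^-34 J·s, c = 2.99792458 × 10^8 m/s, 1 eV = 1.602176634 × 10^-19 J.)
Convert to SI: E = 2.21 × 10^-4 meV = 3.5408 × 10^-26 J.
For a photon λ = hc/E, so λ = 5.610 m.
So λ ≈ 5.61 m.

5.61 m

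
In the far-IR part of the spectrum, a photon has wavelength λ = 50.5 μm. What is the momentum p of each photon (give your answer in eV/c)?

First convert: λ = 50.5 μm = 5.05e-5 m.
Apply p = h/λ: p = 1.312e-29 kg·m/s.
Converting to eV/c: p = 0.02455 eV/c ≈ 0.0246 eV/c.

0.0246 eV/c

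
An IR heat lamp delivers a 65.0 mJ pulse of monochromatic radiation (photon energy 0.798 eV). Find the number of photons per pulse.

5.08e17 photons

Per-photon energy: E = 1.279e-19 J (from energy = 0.798 eV).
N = E_total / E_photon = 0.0650 J / 1.279e-19 J = 5.08e17.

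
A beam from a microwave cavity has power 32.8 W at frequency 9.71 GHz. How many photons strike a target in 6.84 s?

Total energy: E_total = P·t = 32.8 × 6.84 = 224.4 J.
Per-photon energy: E = 6.434 × 10^-24 J.
N = E_total / E_photon = 3.49 × 10^25.

3.49 × 10^25 photons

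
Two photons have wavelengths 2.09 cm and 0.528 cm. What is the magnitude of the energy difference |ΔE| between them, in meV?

0.175 meV

Using E = hc/λ: E₁ = 9.505e-24 J, E₂ = 3.762e-23 J.
|ΔE| = |9.505e-24 − 3.762e-23| = 2.81e-23 J = 0.175 meV.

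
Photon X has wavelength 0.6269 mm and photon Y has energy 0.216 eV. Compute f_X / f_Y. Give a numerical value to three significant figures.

9.16e-3

f_X = 4.782e11 Hz (from wavelength = 0.6269 mm, via f = c/λ).
f_Y = 5.223e13 Hz (from energy = 0.216 eV, via f = E/h).
Ratio = 4.782e11 / 5.223e13 = 9.16e-3.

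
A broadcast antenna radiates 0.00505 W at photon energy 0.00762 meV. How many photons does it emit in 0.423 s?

1.75e21 photons

Total energy: E_total = P·t = 0.00505 × 0.423 = 0.002136 J.
Per-photon energy: E = 1.221e-24 J.
N = E_total / E_photon = 1.75e21.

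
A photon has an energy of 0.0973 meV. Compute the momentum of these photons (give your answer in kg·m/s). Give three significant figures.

In SI units: E = 0.0973 meV = 1.5589 × 10^-23 J.
Apply p = E/c: p = 5.200 × 10^-32 kg·m/s.
So p ≈ 5.20 × 10^-32 kg·m/s.

5.20 × 10^-32 kg·m/s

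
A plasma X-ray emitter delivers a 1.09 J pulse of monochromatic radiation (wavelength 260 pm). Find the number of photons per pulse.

1.43e15 photons

Per-photon energy: E = 7.640e-16 J (from wavelength = 260 pm).
N = E_total / E_photon = 1.09 J / 7.640e-16 J = 1.43e15.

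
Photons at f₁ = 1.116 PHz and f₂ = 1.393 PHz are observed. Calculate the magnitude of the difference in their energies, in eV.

Using E = hf: E₁ = 7.3947e-19 J, E₂ = 9.2301e-19 J.
|ΔE| = |7.3947e-19 − 9.2301e-19| = 1.84e-19 J = 1.15 eV.

1.15 eV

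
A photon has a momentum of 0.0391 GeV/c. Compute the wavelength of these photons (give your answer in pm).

First convert: p = 0.0391 GeV/c = 2.0896e-20 kg·m/s.
For a photon λ = h/p, so λ = 3.171e-14 m.
Converting to pm: λ = 0.03171 pm ≈ 0.0317 pm.

0.0317 pm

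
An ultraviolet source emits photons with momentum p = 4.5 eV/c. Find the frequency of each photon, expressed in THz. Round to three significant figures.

1090 THz

(h = 6.62607015·10^-34 J·s, c = 2.99792458·10^8 m/s, 1 eV = 1.602176634·10^-19 J.)
In SI units: p = 4.5 eV/c = 2.4049·10^-27 kg·m/s.
Since f = pc/h for a photon, f = 1.088·10^15 Hz.
Converting to THz: f = 1088 THz ≈ 1090 THz.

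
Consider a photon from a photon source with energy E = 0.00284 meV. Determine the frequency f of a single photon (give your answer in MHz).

687 MHz

Take h = 6.62607015 × 10^-34 J·s, 1 eV = 1.602176634 × 10^-19 J.
First convert: E = 0.00284 meV = 4.5502 × 10^-25 J.
The photon relation is f = E/h, giving f = 6.867 × 10^8 Hz.
Converting to MHz: f = 686.7 MHz ≈ 687 MHz.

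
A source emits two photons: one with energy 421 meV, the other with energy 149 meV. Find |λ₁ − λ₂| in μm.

Using λ = hc/E: λ₁ = 2.945e-6 m, λ₂ = 8.321e-6 m.
|Δλ| = |2.945e-6 − 8.321e-6| = 5.38e-6 m = 5.38 μm.

5.38 μm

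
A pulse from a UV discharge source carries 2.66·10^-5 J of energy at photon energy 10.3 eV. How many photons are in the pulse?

1.61·10^13 photons

Per-photon energy: E = 1.650·10^-18 J (from energy = 10.3 eV).
N = E_total / E_photon = 2.66·10^-5 J / 1.650·10^-18 J = 1.61·10^13.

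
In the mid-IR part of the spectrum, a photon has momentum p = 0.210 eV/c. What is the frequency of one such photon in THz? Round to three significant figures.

(h = 6.62607015 × 10^-34 J·s, c = 2.99792458 × 10^8 m/s, 1 eV = 1.602176634 × 10^-19 J.)
In SI units: p = 0.210 eV/c = 1.1223 × 10^-28 kg·m/s.
For a photon f = pc/h, so f = 5.078 × 10^13 Hz.
Converting to THz: f = 50.78 THz ≈ 50.8 THz.

50.8 THz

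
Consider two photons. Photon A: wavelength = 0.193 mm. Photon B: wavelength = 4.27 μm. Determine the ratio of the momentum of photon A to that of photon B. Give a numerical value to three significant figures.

0.0221

p_A = 3.433·10^-30 kg·m/s (from wavelength = 0.193 mm, via p = h/λ).
p_B = 1.552·10^-28 kg·m/s (from wavelength = 4.27 μm, via p = h/λ).
Ratio = 3.433·10^-30 / 1.552·10^-28 = 0.0221.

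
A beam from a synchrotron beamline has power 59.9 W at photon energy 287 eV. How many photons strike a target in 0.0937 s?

1.22e17 photons

Total energy: E_total = P·t = 59.9 × 0.0937 = 5.613 J.
Per-photon energy: E = 4.598e-17 J.
N = E_total / E_photon = 1.22e17.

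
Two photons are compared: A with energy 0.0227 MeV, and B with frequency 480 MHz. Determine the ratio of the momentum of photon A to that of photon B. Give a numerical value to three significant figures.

1.14e10

p_A = 1.213e-23 kg·m/s (from energy = 0.0227 MeV, via p = E/c).
p_B = 1.061e-33 kg·m/s (from frequency = 480 MHz, via p = hf/c).
Ratio = 1.213e-23 / 1.061e-33 = 1.14e10.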